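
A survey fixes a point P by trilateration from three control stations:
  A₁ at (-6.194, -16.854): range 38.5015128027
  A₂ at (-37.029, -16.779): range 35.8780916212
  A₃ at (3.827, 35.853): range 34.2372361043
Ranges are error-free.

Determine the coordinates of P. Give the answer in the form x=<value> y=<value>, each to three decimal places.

eq1: (x + 6.194)² + (y + 16.854)² = 38.5015128027²
eq2: (x + 37.029)² + (y + 16.779)² = 35.8780916212²
eq3: (x − 3.827)² + (y − 35.853)² = 34.2372361043²
eq2−eq1, eq2−eq3 (x²,y² cancel):
  61.670·x − 0.150·y = -1525.387760
  81.712·x + 105.264·y = -237.549022
det = 61.670·105.264 − -0.150·81.712 = 6503.887680
x = (-1525.387760·105.264 − -0.150·-237.549022) / 6503.887680 = -24.693546
y = (61.670·-237.549022 − -1525.387760·81.712) / 6503.887680 = 16.911860

x=-24.694 y=16.912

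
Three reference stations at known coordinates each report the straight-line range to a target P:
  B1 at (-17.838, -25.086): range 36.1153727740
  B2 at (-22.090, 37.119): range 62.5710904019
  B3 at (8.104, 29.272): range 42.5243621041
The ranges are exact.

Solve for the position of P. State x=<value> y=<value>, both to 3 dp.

x=16.017 y=-12.510

eq1: (x + 17.838)² + (y + 25.086)² = 36.1153727740²
eq2: (x + 22.090)² + (y − 37.119)² = 62.5710904019²
eq3: (x − 8.104)² + (y − 29.272)² = 42.5243621041²
eq3−eq2, eq3−eq1 (x²,y² cancel):
  -60.388·x + 15.694·y = -1163.556521
  -51.884·x − 108.716·y = 528.978062
det = -60.388·-108.716 − 15.694·-51.884 = 7379.409304
x = (-1163.556521·-108.716 − 15.694·528.978062) / 7379.409304 = 16.016923
y = (-60.388·528.978062 − -1163.556521·-51.884) / 7379.409304 = -12.509659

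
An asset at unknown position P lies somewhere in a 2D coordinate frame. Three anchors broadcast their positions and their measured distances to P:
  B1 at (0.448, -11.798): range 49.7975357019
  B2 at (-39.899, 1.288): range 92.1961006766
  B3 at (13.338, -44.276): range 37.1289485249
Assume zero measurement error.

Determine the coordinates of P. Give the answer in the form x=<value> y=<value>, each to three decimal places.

x=47.180 y=-29.001

eq1: (x − 0.448)² + (y + 11.798)² = 49.7975357019²
eq2: (x + 39.899)² + (y − 1.288)² = 92.1961006766²
eq3: (x − 13.338)² + (y + 44.276)² = 37.1289485249²
eq3−eq2, eq3−eq1 (x²,y² cancel):
  -106.474·x + 91.128·y = -7666.239436
  -25.780·x + 64.956·y = -3100.108655
det = -106.474·64.956 − 91.128·-25.780 = -4566.845304
x = (-7666.239436·64.956 − 91.128·-3100.108655) / -4566.845304 = 47.179515
y = (-106.474·-3100.108655 − -7666.239436·-25.780) / -4566.845304 = -29.001490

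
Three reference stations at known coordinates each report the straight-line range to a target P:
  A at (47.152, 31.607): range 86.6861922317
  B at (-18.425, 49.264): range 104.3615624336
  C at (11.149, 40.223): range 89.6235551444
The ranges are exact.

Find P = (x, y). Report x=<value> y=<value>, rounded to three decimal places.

x=15.956 y=-49.272

eq1: (x − 47.152)² + (y − 31.607)² = 86.6861922317²
eq2: (x + 18.425)² + (y − 49.264)² = 104.3615624336²
eq3: (x − 11.149)² + (y − 40.223)² = 89.6235551444²
eq2−eq3, eq2−eq1 (x²,y² cancel):
  59.148·x − 18.082·y = 1834.721686
  131.154·x − 35.314·y = 3832.731022
det = 59.148·-35.314 − -18.082·131.154 = 282.774156
x = (1834.721686·-35.314 − -18.082·3832.731022) / 282.774156 = 15.956482
y = (59.148·3832.731022 − 1834.721686·131.154) / 282.774156 = -49.271524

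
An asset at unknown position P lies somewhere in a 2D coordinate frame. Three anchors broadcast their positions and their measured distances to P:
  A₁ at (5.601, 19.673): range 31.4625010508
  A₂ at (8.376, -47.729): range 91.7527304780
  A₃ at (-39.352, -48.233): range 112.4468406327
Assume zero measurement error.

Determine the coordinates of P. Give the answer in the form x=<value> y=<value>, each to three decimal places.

eq1: (x − 5.601)² + (y − 19.673)² = 31.4625010508²
eq2: (x − 8.376)² + (y + 47.729)² = 91.7527304780²
eq3: (x + 39.352)² + (y + 48.233)² = 112.4468406327²
eq1−eq2, eq1−eq3 (x²,y² cancel):
  5.550·x − 134.804·y = -5498.857891
  -89.906·x − 135.812·y = -8197.798933
det = 5.550·-135.812 − -134.804·-89.906 = -12873.445024
x = (-5498.857891·-135.812 − -134.804·-8197.798933) / -12873.445024 = 27.831338
y = (5.550·-8197.798933 − -5498.857891·-89.906) / -12873.445024 = 41.937345

x=27.831 y=41.937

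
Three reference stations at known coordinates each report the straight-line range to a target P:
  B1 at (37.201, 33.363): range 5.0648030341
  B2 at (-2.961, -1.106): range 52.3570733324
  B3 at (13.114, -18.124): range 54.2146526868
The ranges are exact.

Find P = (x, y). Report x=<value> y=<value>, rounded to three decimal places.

x=39.845 y=29.043

eq1: (x − 37.201)² + (y − 33.363)² = 5.0648030341²
eq2: (x + 2.961)² + (y + 1.106)² = 52.3570733324²
eq3: (x − 13.114)² + (y + 18.124)² = 54.2146526868²
eq3−eq1, eq3−eq2 (x²,y² cancel):
  48.174·x + 102.974·y = 4910.124134
  -32.150·x + 34.036·y = -292.500177
det = 48.174·34.036 − 102.974·-32.150 = 4950.264364
x = (4910.124134·34.036 − 102.974·-292.500177) / 4950.264364 = 39.844518
y = (48.174·-292.500177 − 4910.124134·-32.150) / 4950.264364 = 29.042810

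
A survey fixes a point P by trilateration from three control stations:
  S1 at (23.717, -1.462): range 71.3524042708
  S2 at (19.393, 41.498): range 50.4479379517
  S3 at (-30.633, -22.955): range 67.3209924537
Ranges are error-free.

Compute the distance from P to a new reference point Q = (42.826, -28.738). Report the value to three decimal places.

eq1: (x − 23.717)² + (y + 1.462)² = 71.3524042708²
eq2: (x − 19.393)² + (y − 41.498)² = 50.4479379517²
eq3: (x + 30.633)² + (y + 22.955)² = 67.3209924537²
eq1−eq2, eq1−eq3 (x²,y² cancel):
  -8.648·x + 85.920·y = 4079.710072
  -108.700·x − 42.986·y = 1459.728751
det = -8.648·-42.986 − 85.920·-108.700 = 9711.246928
x = (4079.710072·-42.986 − 85.920·1459.728751) / 9711.246928 = -30.973398
y = (-8.648·1459.728751 − 4079.710072·-108.700) / 9711.246928 = 44.365132
|P − Q| = √((-30.973398 − 42.826)² + (44.365132 − -28.738)²) = 103.876941

103.877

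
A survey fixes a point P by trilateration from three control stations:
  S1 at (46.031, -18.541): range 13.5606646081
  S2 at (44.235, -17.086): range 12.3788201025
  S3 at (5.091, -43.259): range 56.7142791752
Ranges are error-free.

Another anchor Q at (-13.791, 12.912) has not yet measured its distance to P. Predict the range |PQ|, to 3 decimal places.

63.348

eq1: (x − 46.031)² + (y + 18.541)² = 13.5606646081²
eq2: (x − 44.235)² + (y + 17.086)² = 12.3788201025²
eq3: (x − 5.091)² + (y + 43.259)² = 56.7142791752²
eq3−eq1, eq3−eq2 (x²,y² cancel):
  81.880·x + 49.436·y = 3597.980118
  78.288·x + 52.346·y = 3414.681534
det = 81.880·52.346 − 49.436·78.288 = 415.844912
x = (3597.980118·52.346 − 49.436·3414.681534) / 415.844912 = 46.968642
y = (81.880·3414.681534 − 3597.980118·78.288) / 415.844912 = -5.012791
|P − Q| = √((46.968642 − -13.791)² + (-5.012791 − 12.912)²) = 63.348498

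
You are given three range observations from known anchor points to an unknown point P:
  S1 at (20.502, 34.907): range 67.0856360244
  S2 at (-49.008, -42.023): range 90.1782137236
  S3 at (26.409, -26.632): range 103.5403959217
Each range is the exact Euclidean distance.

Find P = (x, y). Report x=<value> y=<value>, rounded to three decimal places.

eq1: (x − 20.502)² + (y − 34.907)² = 67.0856360244²
eq2: (x + 49.008)² + (y + 42.023)² = 90.1782137236²
eq3: (x − 26.409)² + (y + 26.632)² = 103.5403959217²
eq3−eq2, eq3−eq1 (x²,y² cancel):
  -150.834·x − 30.782·y = 5349.521245
  -11.814·x + 123.078·y = 6452.262975
det = -150.834·123.078 − -30.782·-11.814 = -18928.005600
x = (5349.521245·123.078 − -30.782·6452.262975) / -18928.005600 = -45.277984
y = (-150.834·6452.262975 − 5349.521245·-11.814) / -18928.005600 = 48.078039

x=-45.278 y=48.078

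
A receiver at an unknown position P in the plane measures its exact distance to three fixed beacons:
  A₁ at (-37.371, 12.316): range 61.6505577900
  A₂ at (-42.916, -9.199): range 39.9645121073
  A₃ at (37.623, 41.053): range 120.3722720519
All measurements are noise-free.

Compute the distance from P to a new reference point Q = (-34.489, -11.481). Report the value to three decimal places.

38.430

eq1: (x + 37.371)² + (y − 12.316)² = 61.6505577900²
eq2: (x + 42.916)² + (y + 9.199)² = 39.9645121073²
eq3: (x − 37.623)² + (y − 41.053)² = 120.3722720519²
eq2−eq3, eq2−eq1 (x²,y² cancel):
  161.078·x + 100.504·y = -11717.887370
  11.090·x + 43.030·y = -2581.758208
det = 161.078·43.030 − 100.504·11.090 = 5816.596980
x = (-11717.887370·43.030 − 100.504·-2581.758208) / 5816.596980 = -42.076779
y = (161.078·-2581.758208 − -11717.887370·11.090) / 5816.596980 = -49.154700
|P − Q| = √((-42.076779 − -34.489)² + (-49.154700 − -11.481)²) = 38.430223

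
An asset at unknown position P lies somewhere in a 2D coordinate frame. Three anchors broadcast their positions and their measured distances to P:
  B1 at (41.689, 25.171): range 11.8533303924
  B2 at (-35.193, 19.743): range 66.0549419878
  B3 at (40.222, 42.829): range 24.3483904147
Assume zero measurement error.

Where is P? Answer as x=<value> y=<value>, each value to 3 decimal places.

x=30.859 y=20.353

eq1: (x − 41.689)² + (y − 25.171)² = 11.8533303924²
eq2: (x + 35.193)² + (y − 19.743)² = 66.0549419878²
eq3: (x − 40.222)² + (y − 42.829)² = 24.3483904147²
eq1−eq3, eq1−eq2 (x²,y² cancel):
  -2.934·x + 35.316·y = 628.237889
  -153.764·x − 10.856·y = -4965.972584
det = -2.934·-10.856 − 35.316·-153.764 = 5462.180928
x = (628.237889·-10.856 − 35.316·-4965.972584) / 5462.180928 = 30.859127
y = (-2.934·-4965.972584 − 628.237889·-153.764) / 5462.180928 = 20.352774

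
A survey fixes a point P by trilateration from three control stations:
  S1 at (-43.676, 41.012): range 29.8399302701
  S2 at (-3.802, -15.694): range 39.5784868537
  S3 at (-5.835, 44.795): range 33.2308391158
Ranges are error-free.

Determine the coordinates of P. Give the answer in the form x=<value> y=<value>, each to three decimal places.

x=-25.061 y=17.690

eq1: (x + 43.676)² + (y − 41.012)² = 29.8399302701²
eq2: (x + 3.802)² + (y + 15.694)² = 39.5784868537²
eq3: (x + 5.835)² + (y − 44.795)² = 33.2308391158²
eq3−eq1, eq3−eq2 (x²,y² cancel):
  -75.682·x − 7.566·y = 1762.805100
  4.066·x − 120.978·y = -2242.050363
det = -75.682·-120.978 − -7.566·4.066 = 9186.620352
x = (1762.805100·-120.978 − -7.566·-2242.050363) / 9186.620352 = -25.060793
y = (-75.682·-2242.050363 − 1762.805100·4.066) / 9186.620352 = 17.690433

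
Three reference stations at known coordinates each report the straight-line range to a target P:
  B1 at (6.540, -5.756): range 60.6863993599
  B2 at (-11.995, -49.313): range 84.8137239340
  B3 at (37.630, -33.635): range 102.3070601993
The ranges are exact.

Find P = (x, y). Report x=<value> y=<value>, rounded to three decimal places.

eq1: (x − 6.540)² + (y + 5.756)² = 60.6863993599²
eq2: (x + 11.995)² + (y + 49.313)² = 84.8137239340²
eq3: (x − 37.630)² + (y + 33.635)² = 102.3070601993²
eq1−eq2, eq1−eq3 (x²,y² cancel):
  -37.070·x − 87.114·y = -1010.779842
  62.180·x − 55.758·y = -4312.468510
det = -37.070·-55.758 − -87.114·62.180 = 7483.697580
x = (-1010.779842·-55.758 − -87.114·-4312.468510) / 7483.697580 = -42.668389
y = (-37.070·-4312.468510 − -1010.779842·62.180) / 7483.697580 = 29.759821

x=-42.668 y=29.760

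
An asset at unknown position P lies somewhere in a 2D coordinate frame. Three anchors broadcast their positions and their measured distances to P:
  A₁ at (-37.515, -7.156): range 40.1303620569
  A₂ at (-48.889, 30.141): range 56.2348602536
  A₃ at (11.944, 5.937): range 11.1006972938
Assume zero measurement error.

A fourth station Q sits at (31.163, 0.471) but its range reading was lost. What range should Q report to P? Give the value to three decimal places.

eq1: (x + 37.515)² + (y + 7.156)² = 40.1303620569²
eq2: (x + 48.889)² + (y − 30.141)² = 56.2348602536²
eq3: (x − 11.944)² + (y − 5.937)² = 11.1006972938²
eq2−eq1, eq2−eq3 (x²,y² cancel):
  22.748·x − 74.594·y = -288.117092
  121.666·x − 48.408·y = -81.573070
det = 22.748·-48.408 − -74.594·121.666 = 7974.368420
x = (-288.117092·-48.408 − -74.594·-81.573070) / 7974.368420 = 0.985948
y = (22.748·-81.573070 − -288.117092·121.666) / 7974.368420 = 4.163142
|P − Q| = √((0.985948 − 31.163)² + (4.163142 − 0.471)²) = 30.402079

30.402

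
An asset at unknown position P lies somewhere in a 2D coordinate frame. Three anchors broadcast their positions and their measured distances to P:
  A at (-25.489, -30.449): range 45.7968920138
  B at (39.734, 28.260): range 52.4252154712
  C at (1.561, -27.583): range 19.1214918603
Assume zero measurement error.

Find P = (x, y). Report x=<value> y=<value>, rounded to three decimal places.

x=19.083 y=-19.926

eq1: (x + 25.489)² + (y + 30.449)² = 45.7968920138²
eq2: (x − 39.734)² + (y − 28.260)² = 52.4252154712²
eq3: (x − 1.561)² + (y + 27.583)² = 19.1214918603²
eq2−eq1, eq2−eq3 (x²,y² cancel):
  -130.446·x − 117.418·y = -149.539735
  -76.346·x − 111.686·y = 768.612020
det = -130.446·-111.686 − -117.418·-76.346 = 5604.597328
x = (-149.539735·-111.686 − -117.418·768.612020) / 5604.597328 = 19.082616
y = (-130.446·768.612020 − -149.539735·-76.346) / 5604.597328 = -19.926342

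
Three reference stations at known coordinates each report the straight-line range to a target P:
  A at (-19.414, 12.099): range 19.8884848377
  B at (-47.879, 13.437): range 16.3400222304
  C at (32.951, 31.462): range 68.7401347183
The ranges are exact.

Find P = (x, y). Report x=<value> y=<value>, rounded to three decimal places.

x=-35.379 y=23.960

eq1: (x + 19.414)² + (y − 12.099)² = 19.8884848377²
eq2: (x + 47.879)² + (y − 13.437)² = 16.3400222304²
eq3: (x − 32.951)² + (y − 31.462)² = 68.7401347183²
eq2−eq1, eq2−eq3 (x²,y² cancel):
  56.930·x − 2.676·y = -2078.217916
  161.660·x + 36.050·y = -4855.535560
det = 56.930·36.050 − -2.676·161.660 = 2484.928660
x = (-2078.217916·36.050 − -2.676·-4855.535560) / 2484.928660 = -35.378548
y = (56.930·-4855.535560 − -2078.217916·161.660) / 2484.928660 = 23.960072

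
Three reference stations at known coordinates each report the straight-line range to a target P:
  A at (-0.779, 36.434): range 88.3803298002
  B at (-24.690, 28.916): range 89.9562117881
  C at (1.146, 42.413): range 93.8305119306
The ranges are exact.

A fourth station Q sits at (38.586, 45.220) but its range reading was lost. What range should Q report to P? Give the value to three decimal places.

96.907

eq1: (x + 0.779)² + (y − 36.434)² = 88.3803298002²
eq2: (x + 24.690)² + (y − 28.916)² = 89.9562117881²
eq3: (x − 1.146)² + (y − 42.413)² = 93.8305119306²
eq1−eq3, eq1−eq2 (x²,y² cancel):
  3.850·x + 11.958·y = -520.949586
  -47.822·x − 15.036·y = -163.349385
det = 3.850·-15.036 − 11.958·-47.822 = 513.966876
x = (-520.949586·-15.036 − 11.958·-163.349385) / 513.966876 = 19.040779
y = (3.850·-163.349385 − -520.949586·-47.822) / 513.966876 = -49.695316
|P − Q| = √((19.040779 − 38.586)² + (-49.695316 − 45.220)²) = 96.906825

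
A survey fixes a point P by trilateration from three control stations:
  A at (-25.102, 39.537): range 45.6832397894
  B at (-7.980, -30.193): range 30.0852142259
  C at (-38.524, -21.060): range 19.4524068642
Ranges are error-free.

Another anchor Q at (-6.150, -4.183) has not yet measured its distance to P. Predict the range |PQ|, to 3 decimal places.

eq1: (x + 25.102)² + (y − 39.537)² = 45.6832397894²
eq2: (x + 7.980)² + (y + 30.193)² = 30.0852142259²
eq3: (x + 38.524)² + (y + 21.060)² = 19.4524068642²
eq2−eq1, eq2−eq3 (x²,y² cancel):
  -34.244·x + 139.460·y = 36.148841
  -61.088·x + 18.266·y = 1479.048509
det = -34.244·18.266 − 139.460·-61.088 = 7893.831576
x = (36.148841·18.266 − 139.460·1479.048509) / 7893.831576 = -26.046643
y = (-34.244·1479.048509 − 36.148841·-61.088) / 7893.831576 = -6.136472
|P − Q| = √((-26.046643 − -6.150)² + (-6.136472 − -4.183)²) = 19.992310

19.992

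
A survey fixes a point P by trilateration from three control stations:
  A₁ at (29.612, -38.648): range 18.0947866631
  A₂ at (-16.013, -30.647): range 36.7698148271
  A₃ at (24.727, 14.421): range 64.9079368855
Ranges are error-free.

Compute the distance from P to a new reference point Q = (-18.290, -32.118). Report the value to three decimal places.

eq1: (x − 29.612)² + (y + 38.648)² = 18.0947866631²
eq2: (x + 16.013)² + (y + 30.647)² = 36.7698148271²
eq3: (x − 24.727)² + (y − 14.421)² = 64.9079368855²
eq3−eq2, eq3−eq1 (x²,y² cancel):
  -81.480·x − 90.136·y = 3237.285996
  9.770·x − 106.138·y = 5436.767644
det = -81.480·-106.138 − -90.136·9.770 = 9528.752960
x = (3237.285996·-106.138 − -90.136·5436.767644) / 9528.752960 = 15.369212
y = (-81.480·5436.767644 − 3237.285996·9.770) / 9528.752960 = -49.808838
|P − Q| = √((15.369212 − -18.290)² + (-49.808838 − -32.118)²) = 38.025101

38.025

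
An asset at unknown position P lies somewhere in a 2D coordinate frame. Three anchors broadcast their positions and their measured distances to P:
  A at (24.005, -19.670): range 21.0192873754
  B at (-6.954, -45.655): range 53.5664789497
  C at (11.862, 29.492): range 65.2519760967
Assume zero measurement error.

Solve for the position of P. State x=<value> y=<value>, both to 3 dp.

eq1: (x − 24.005)² + (y + 19.670)² = 21.0192873754²
eq2: (x + 6.954)² + (y + 45.655)² = 53.5664789497²
eq3: (x − 11.862)² + (y − 29.492)² = 65.2519760967²
eq3−eq2, eq3−eq1 (x²,y² cancel):
  -37.632·x − 150.294·y = 2510.704750
  24.286·x − 98.324·y = 3768.673760
det = -37.632·-98.324 − -150.294·24.286 = 7350.168852
x = (2510.704750·-98.324 − -150.294·3768.673760) / 7350.168852 = 43.474718
y = (-37.632·3768.673760 − 2510.704750·24.286) / 7350.168852 = -27.590891

x=43.475 y=-27.591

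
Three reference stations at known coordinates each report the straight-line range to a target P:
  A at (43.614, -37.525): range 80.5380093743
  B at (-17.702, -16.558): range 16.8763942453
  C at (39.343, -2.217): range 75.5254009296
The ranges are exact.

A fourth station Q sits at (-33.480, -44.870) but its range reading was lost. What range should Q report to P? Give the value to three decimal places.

26.904

eq1: (x − 43.614)² + (y + 37.525)² = 80.5380093743²
eq2: (x + 17.702)² + (y + 16.558)² = 16.8763942453²
eq3: (x − 39.343)² + (y + 2.217)² = 75.5254009296²
eq3−eq1, eq3−eq2 (x²,y² cancel):
  8.542·x − 70.616·y = 975.235115
  -114.090·x − 28.682·y = 4454.014933
det = 8.542·-28.682 − -70.616·-114.090 = -8301.581084
x = (975.235115·-28.682 − -70.616·4454.014933) / -8301.581084 = -34.517885
y = (8.542·4454.014933 − 975.235115·-114.090) / -8301.581084 = -17.985823
|P − Q| = √((-34.517885 − -33.480)² + (-17.985823 − -44.870)²) = 26.904204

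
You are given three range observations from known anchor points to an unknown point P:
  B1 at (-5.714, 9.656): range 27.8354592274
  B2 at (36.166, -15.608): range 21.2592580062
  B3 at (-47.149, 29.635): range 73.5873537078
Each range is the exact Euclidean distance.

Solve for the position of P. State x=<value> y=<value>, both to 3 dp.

eq1: (x + 5.714)² + (y − 9.656)² = 27.8354592274²
eq2: (x − 36.166)² + (y + 15.608)² = 21.2592580062²
eq3: (x + 47.149)² + (y − 29.635)² = 73.5873537078²
eq1−eq2, eq1−eq3 (x²,y² cancel):
  83.760·x − 50.528·y = 1748.557827
  -82.870·x + 39.958·y = -1664.912541
det = 83.760·39.958 − -50.528·-82.870 = -840.373280
x = (1748.557827·39.958 − -50.528·-1664.912541) / -840.373280 = 16.963685
y = (83.760·-1664.912541 − 1748.557827·-82.870) / -840.373280 = -6.485109

x=16.964 y=-6.485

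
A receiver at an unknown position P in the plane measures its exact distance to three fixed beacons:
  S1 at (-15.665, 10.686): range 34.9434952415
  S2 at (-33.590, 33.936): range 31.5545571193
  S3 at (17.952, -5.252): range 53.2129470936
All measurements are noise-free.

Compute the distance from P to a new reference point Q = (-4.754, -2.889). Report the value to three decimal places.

eq1: (x + 15.665)² + (y − 10.686)² = 34.9434952415²
eq2: (x + 33.590)² + (y − 33.936)² = 31.5545571193²
eq3: (x − 17.952)² + (y + 5.252)² = 53.2129470936²
eq2−eq1, eq2−eq3 (x²,y² cancel):
  35.850·x − 46.500·y = -2145.715160
  103.084·x − 78.376·y = -3766.010051
det = 35.850·-78.376 − -46.500·103.084 = 1983.626400
x = (-2145.715160·-78.376 − -46.500·-3766.010051) / 1983.626400 = -3.502119
y = (35.850·-3766.010051 − -2145.715160·103.084) / 1983.626400 = 43.444391
|P − Q| = √((-3.502119 − -4.754)² + (43.444391 − -2.889)²) = 46.350300

46.350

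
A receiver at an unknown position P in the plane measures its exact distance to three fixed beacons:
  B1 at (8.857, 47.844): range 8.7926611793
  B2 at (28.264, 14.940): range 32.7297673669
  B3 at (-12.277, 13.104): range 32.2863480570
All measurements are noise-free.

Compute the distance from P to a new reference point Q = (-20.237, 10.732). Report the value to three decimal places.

39.176

eq1: (x − 8.857)² + (y − 47.844)² = 8.7926611793²
eq2: (x − 28.264)² + (y − 14.940)² = 32.7297673669²
eq3: (x + 12.277)² + (y − 13.104)² = 32.2863480570²
eq1−eq2, eq1−eq3 (x²,y² cancel):
  38.814·x − 65.808·y = -2339.364270
  -42.268·x − 69.480·y = -3010.152620
det = 38.814·-69.480 − -65.808·-42.268 = -5478.369264
x = (-2339.364270·-69.480 − -65.808·-3010.152620) / -5478.369264 = 6.489722
y = (38.814·-3010.152620 − -2339.364270·-42.268) / -5478.369264 = 39.376008
|P − Q| = √((6.489722 − -20.237)² + (39.376008 − 10.732)²) = 39.176484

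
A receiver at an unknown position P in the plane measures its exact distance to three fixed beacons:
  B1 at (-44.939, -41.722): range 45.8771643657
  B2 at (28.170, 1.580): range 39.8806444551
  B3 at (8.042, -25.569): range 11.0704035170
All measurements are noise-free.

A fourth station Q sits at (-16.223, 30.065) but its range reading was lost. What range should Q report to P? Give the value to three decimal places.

55.217

eq1: (x + 44.939)² + (y + 41.722)² = 45.8771643657²
eq2: (x − 28.170)² + (y − 1.580)² = 39.8806444551²
eq3: (x − 8.042)² + (y + 25.569)² = 11.0704035170²
eq1−eq3, eq1−eq2 (x²,y² cancel):
  105.962·x + 32.306·y = -1059.631104
  146.218·x + 86.604·y = -2449.945297
det = 105.962·86.604 − 32.306·146.218 = 4453.014340
x = (-1059.631104·86.604 − 32.306·-2449.945297) / 4453.014340 = -2.834116
y = (105.962·-2449.945297 − -1059.631104·146.218) / 4453.014340 = -23.504070
|P − Q| = √((-2.834116 − -16.223)² + (-23.504070 − 30.065)²) = 55.216913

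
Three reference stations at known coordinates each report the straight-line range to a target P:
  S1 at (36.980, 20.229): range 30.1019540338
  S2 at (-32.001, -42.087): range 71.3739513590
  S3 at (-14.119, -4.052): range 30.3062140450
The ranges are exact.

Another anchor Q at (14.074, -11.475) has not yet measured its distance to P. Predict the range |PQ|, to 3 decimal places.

eq1: (x − 36.980)² + (y − 20.229)² = 30.1019540338²
eq2: (x + 32.001)² + (y + 42.087)² = 71.3739513590²
eq3: (x + 14.119)² + (y + 4.052)² = 30.3062140450²
eq1−eq3, eq1−eq2 (x²,y² cancel):
  -102.198·x − 48.562·y = -1573.306949
  -137.962·x − 124.632·y = -3169.466567
det = -102.198·-124.632 − -48.562·-137.962 = 6037.430492
x = (-1573.306949·-124.632 − -48.562·-3169.466567) / 6037.430492 = 6.984553
y = (-102.198·-3169.466567 − -1573.306949·-137.962) / 6037.430492 = 17.699015
|P − Q| = √((6.984553 − 14.074)² + (17.699015 − -11.475)²) = 30.023048

30.023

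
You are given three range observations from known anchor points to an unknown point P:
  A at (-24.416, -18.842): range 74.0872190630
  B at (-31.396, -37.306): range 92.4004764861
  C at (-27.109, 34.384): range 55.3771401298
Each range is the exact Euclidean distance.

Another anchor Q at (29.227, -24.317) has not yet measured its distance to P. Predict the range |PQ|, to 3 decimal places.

57.584

eq1: (x + 24.416)² + (y + 18.842)² = 74.0872190630²
eq2: (x + 31.396)² + (y + 37.306)² = 92.4004764861²
eq3: (x + 27.109)² + (y − 34.384)² = 55.3771401298²
eq3−eq1, eq3−eq2 (x²,y² cancel):
  5.386·x − 106.452·y = -3388.283697
  -8.574·x − 143.380·y = -5010.931291
det = 5.386·-143.380 − -106.452·-8.574 = -1684.964128
x = (-3388.283697·-143.380 − -106.452·-5010.931291) / -1684.964128 = 28.256709
y = (5.386·-5010.931291 − -3388.283697·-8.574) / -1684.964128 = 33.258880
|P − Q| = √((28.256709 − 29.227)² + (33.258880 − -24.317)²) = 57.584056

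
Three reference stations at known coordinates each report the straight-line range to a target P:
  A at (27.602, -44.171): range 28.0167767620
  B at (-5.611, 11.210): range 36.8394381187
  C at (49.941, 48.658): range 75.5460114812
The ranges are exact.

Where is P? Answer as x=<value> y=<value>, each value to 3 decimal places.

x=15.829 y=-18.748

eq1: (x − 27.602)² + (y + 44.171)² = 28.0167767620²
eq2: (x + 5.611)² + (y − 11.210)² = 36.8394381187²
eq3: (x − 49.941)² + (y − 48.658)² = 75.5460114812²
eq1−eq2, eq1−eq3 (x²,y² cancel):
  -66.426·x + 110.762·y = -3128.004645
  44.678·x + 185.658·y = -2773.503271
det = -66.426·185.658 − 110.762·44.678 = -17281.142944
x = (-3128.004645·185.658 − 110.762·-2773.503271) / -17281.142944 = 15.828833
y = (-66.426·-2773.503271 − -3128.004645·44.678) / -17281.142944 = -18.747934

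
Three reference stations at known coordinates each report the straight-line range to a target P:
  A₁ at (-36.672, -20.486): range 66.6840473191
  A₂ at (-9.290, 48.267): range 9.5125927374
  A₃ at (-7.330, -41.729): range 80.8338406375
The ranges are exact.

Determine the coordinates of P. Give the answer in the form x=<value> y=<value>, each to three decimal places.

eq1: (x + 36.672)² + (y + 20.486)² = 66.6840473191²
eq2: (x + 9.290)² + (y − 48.267)² = 9.5125927374²
eq3: (x + 7.330)² + (y + 41.729)² = 80.8338406375²
eq2−eq1, eq2−eq3 (x²,y² cancel):
  -54.764·x − 137.506·y = -5007.768355
  3.920·x − 179.992·y = -7064.589420
det = -54.764·-179.992 − -137.506·3.920 = 10396.105408
x = (-5007.768355·-179.992 − -137.506·-7064.589420) / 10396.105408 = -6.739561
y = (-54.764·-7064.589420 − -5007.768355·3.920) / 10396.105408 = 39.102684

x=-6.740 y=39.103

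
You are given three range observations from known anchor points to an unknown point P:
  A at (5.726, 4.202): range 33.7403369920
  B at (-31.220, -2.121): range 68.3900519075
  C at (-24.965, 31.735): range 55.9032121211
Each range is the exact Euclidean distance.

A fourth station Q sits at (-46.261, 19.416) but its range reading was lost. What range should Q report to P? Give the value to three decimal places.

77.346

eq1: (x − 5.726)² + (y − 4.202)² = 33.7403369920²
eq2: (x + 31.220)² + (y + 2.121)² = 68.3900519075²
eq3: (x + 24.965)² + (y − 31.735)² = 55.9032121211²
eq3−eq2, eq3−eq1 (x²,y² cancel):
  -12.510·x − 67.712·y = -2203.204483
  61.382·x − 55.066·y = 406.841215
det = -12.510·-55.066 − -67.712·61.382 = 4845.173644
x = (-2203.204483·-55.066 − -67.712·406.841215) / 4845.173644 = 30.725357
y = (-12.510·406.841215 − -2203.204483·61.382) / 4845.173644 = 26.861269
|P − Q| = √((30.725357 − -46.261)² + (26.861269 − 19.416)²) = 77.345531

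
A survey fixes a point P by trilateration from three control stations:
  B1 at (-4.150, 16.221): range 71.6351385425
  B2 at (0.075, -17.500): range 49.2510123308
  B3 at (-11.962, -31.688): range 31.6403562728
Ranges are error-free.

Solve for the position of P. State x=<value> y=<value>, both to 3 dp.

x=-40.395 y=-45.568

eq1: (x + 4.150)² + (y − 16.221)² = 71.6351385425²
eq2: (x − 0.075)² + (y + 17.500)² = 49.2510123308²
eq3: (x + 11.962)² + (y + 31.688)² = 31.6403562728²
eq3−eq2, eq3−eq1 (x²,y² cancel):
  24.074·x + 28.376·y = -2265.513234
  15.624·x + 95.818·y = -4997.356376
det = 24.074·95.818 − 28.376·15.624 = 1863.375908
x = (-2265.513234·95.818 − 28.376·-4997.356376) / 1863.375908 = -40.395479
y = (24.074·-4997.356376 − -2265.513234·15.624) / 1863.375908 = -45.567820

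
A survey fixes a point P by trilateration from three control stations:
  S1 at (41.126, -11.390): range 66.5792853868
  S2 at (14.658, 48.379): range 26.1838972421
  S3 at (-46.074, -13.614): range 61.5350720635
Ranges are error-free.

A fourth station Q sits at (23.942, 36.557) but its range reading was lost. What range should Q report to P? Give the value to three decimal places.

eq1: (x − 41.126)² + (y + 11.390)² = 66.5792853868²
eq2: (x − 14.658)² + (y − 48.379)² = 26.1838972421²
eq3: (x + 46.074)² + (y + 13.614)² = 61.5350720635²
eq2−eq3, eq2−eq1 (x²,y² cancel):
  -121.464·x − 123.986·y = -3348.198752
  52.936·x − 119.538·y = -4481.509397
det = -121.464·-119.538 − -123.986·52.936 = 21082.886528
x = (-3348.198752·-119.538 − -123.986·-4481.509397) / 21082.886528 = -7.371260
y = (-121.464·-4481.509397 − -3348.198752·52.936) / 21082.886528 = 34.225973
|P − Q| = √((-7.371260 − 23.942)² + (34.225973 − 36.557)²) = 31.399904

31.400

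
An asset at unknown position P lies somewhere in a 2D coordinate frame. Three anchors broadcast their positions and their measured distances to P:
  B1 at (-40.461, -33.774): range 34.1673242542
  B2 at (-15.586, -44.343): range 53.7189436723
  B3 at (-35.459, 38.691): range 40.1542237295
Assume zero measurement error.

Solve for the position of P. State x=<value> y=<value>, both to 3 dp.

x=-45.992 y=-0.057

eq1: (x + 40.461)² + (y + 33.774)² = 34.1673242542²
eq2: (x + 15.586)² + (y + 44.343)² = 53.7189436723²
eq3: (x + 35.459)² + (y − 38.691)² = 40.1542237295²
eq2−eq1, eq2−eq3 (x²,y² cancel):
  -49.750·x + 21.138·y = 2286.869415
  -39.746·x + 166.068·y = 1818.472343
det = -49.750·166.068 − 21.138·-39.746 = -7421.732052
x = (2286.869415·166.068 − 21.138·1818.472343) / -7421.732052 = -45.991550
y = (-49.750·1818.472343 − 2286.869415·-39.746) / -7421.732052 = -0.057252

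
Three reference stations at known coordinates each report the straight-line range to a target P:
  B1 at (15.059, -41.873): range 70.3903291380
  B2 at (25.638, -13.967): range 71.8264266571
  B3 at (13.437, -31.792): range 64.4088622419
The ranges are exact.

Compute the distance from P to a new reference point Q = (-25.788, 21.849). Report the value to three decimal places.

eq1: (x − 15.059)² + (y + 41.873)² = 70.3903291380²
eq2: (x − 25.638)² + (y + 13.967)² = 71.8264266571²
eq3: (x − 13.437)² + (y + 31.792)² = 64.4088622419²
eq2−eq1, eq2−eq3 (x²,y² cancel):
  -21.158·x − 55.812·y = 1331.974607
  -24.402·x − 35.650·y = 1349.434131
det = -21.158·-35.650 − -55.812·-24.402 = -607.641724
x = (1331.974607·-35.650 − -55.812·1349.434131) / -607.641724 = -45.799559
y = (-21.158·1349.434131 − 1331.974607·-24.402) / -607.641724 = -6.503038
|P − Q| = √((-45.799559 − -25.788)² + (-6.503038 − 21.849)²) = 34.703033

34.703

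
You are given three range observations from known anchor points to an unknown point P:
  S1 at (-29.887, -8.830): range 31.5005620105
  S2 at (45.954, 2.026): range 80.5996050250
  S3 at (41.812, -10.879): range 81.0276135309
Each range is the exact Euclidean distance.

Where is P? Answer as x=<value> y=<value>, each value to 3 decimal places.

eq1: (x + 29.887)² + (y + 8.830)² = 31.5005620105²
eq2: (x − 45.954)² + (y − 2.026)² = 80.5996050250²
eq3: (x − 41.812)² + (y + 10.879)² = 81.0276135309²
eq2−eq3, eq2−eq1 (x²,y² cancel):
  -8.284·x − 25.810·y = -318.456631
  -151.682·x − 21.712·y = 4359.337800
det = -8.284·-21.712 − -25.810·-151.682 = -3735.050212
x = (-318.456631·-21.712 − -25.810·4359.337800) / -3735.050212 = -31.975163
y = (-8.284·4359.337800 − -318.456631·-151.682) / -3735.050212 = 22.601274

x=-31.975 y=22.601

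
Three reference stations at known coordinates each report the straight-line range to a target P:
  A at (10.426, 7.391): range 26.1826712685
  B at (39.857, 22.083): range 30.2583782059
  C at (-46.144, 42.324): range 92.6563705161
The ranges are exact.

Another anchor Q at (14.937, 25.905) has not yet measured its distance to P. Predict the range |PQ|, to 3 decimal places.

eq1: (x − 10.426)² + (y − 7.391)² = 26.1826712685²
eq2: (x − 39.857)² + (y − 22.083)² = 30.2583782059²
eq3: (x + 46.144)² + (y − 42.324)² = 92.6563705161²
eq1−eq3, eq1−eq2 (x²,y² cancel):
  -113.140·x + 69.866·y = -4142.409367
  58.862·x + 29.384·y = 1682.873804
det = -113.140·29.384 − 69.866·58.862 = -7436.958252
x = (-4142.409367·29.384 − 69.866·1682.873804) / -7436.958252 = 32.176625
y = (-113.140·1682.873804 − -4142.409367·58.862) / -7436.958252 = -7.184410
|P − Q| = √((32.176625 − 14.937)² + (-7.184410 − 25.905)²) = 37.311040

37.311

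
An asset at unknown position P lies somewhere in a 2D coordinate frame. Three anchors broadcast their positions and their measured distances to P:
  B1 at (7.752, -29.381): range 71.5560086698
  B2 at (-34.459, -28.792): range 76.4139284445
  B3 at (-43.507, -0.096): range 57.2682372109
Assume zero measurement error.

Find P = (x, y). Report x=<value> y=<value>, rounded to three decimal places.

eq1: (x − 7.752)² + (y + 29.381)² = 71.5560086698²
eq2: (x + 34.459)² + (y + 28.792)² = 76.4139284445²
eq3: (x + 43.507)² + (y + 0.096)² = 57.2682372109²
eq3−eq1, eq3−eq2 (x²,y² cancel):
  102.518·x − 58.570·y = -2810.142984
  18.096·x − 57.392·y = -2435.903787
det = 102.518·-57.392 − -58.570·18.096 = -4823.830336
x = (-2810.142984·-57.392 − -58.570·-2435.903787) / -4823.830336 = -3.857690
y = (102.518·-2435.903787 − -2810.142984·18.096) / -4823.830336 = 41.226914

x=-3.858 y=41.227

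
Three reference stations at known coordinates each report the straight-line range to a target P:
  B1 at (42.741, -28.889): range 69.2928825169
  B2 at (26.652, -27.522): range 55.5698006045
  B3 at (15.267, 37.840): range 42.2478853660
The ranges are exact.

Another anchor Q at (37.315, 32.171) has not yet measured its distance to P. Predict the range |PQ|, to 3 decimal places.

57.676

eq1: (x − 42.741)² + (y + 28.889)² = 69.2928825169²
eq2: (x − 26.652)² + (y + 27.522)² = 55.5698006045²
eq3: (x − 15.267)² + (y − 37.840)² = 42.2478853660²
eq3−eq2, eq3−eq1 (x²,y² cancel):
  22.770·x − 130.724·y = -1500.276222
  54.948·x − 133.458·y = -2020.199237
det = 22.770·-133.458 − -130.724·54.948 = 4144.183692
x = (-1500.276222·-133.458 − -130.724·-2020.199237) / 4144.183692 = -15.410673
y = (22.770·-2020.199237 − -1500.276222·54.948) / 4144.183692 = 8.792381
|P − Q| = √((-15.410673 − 37.315)² + (8.792381 − 32.171)²) = 57.676308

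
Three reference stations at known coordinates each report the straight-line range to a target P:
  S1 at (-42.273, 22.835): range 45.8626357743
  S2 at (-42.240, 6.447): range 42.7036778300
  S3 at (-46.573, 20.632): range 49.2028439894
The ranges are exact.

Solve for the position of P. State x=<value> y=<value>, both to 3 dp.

x=0.463 y=6.191

eq1: (x + 42.273)² + (y − 22.835)² = 45.8626357743²
eq2: (x + 42.240)² + (y − 6.447)² = 42.7036778300²
eq3: (x + 46.573)² + (y − 20.632)² = 49.2028439894²
eq1−eq2, eq1−eq3 (x²,y² cancel):
  0.066·x − 32.776·y = -202.885085
  -8.600·x − 4.406·y = -31.258497
det = 0.066·-4.406 − -32.776·-8.600 = -282.164396
x = (-202.885085·-4.406 − -32.776·-31.258497) / -282.164396 = 0.462910
y = (0.066·-31.258497 − -202.885085·-8.600) / -282.164396 = 6.190982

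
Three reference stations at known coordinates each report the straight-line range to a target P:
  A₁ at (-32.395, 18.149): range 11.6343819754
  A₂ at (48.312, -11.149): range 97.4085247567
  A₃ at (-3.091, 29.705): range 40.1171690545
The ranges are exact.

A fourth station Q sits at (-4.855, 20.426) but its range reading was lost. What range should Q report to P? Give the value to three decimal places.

eq1: (x + 32.395)² + (y − 18.149)² = 11.6343819754²
eq2: (x − 48.312)² + (y + 11.149)² = 97.4085247567²
eq3: (x + 3.091)² + (y − 29.705)² = 40.1171690545²
eq2−eq3, eq2−eq1 (x²,y² cancel):
  -102.806·x + 81.708·y = 6312.625203
  -161.414·x + 58.596·y = 8273.534532
det = -102.806·58.596 − 81.708·-161.414 = 7164.794736
x = (6312.625203·58.596 − 81.708·8273.534532) / 7164.794736 = -42.725491
y = (-102.806·8273.534532 − 6312.625203·-161.414) / 7164.794736 = 23.500617
|P − Q| = √((-42.725491 − -4.855)² + (23.500617 − 20.426)²) = 37.995096

37.995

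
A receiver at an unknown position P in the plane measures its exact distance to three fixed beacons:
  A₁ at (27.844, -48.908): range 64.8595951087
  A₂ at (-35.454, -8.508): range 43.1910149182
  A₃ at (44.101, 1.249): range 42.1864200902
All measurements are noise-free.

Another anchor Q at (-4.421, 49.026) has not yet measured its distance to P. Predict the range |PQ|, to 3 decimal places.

eq1: (x − 27.844)² + (y + 48.908)² = 64.8595951087²
eq2: (x + 35.454)² + (y + 8.508)² = 43.1910149182²
eq3: (x − 44.101)² + (y − 1.249)² = 42.1864200902²
eq3−eq2, eq3−eq1 (x²,y² cancel):
  -159.110·x − 19.514·y = -702.855752
  -32.514·x − 100.314·y = -1206.250440
det = -159.110·-100.314 − -19.514·-32.514 = 15326.482344
x = (-702.855752·-100.314 − -19.514·-1206.250440) / 15326.482344 = 3.064467
y = (-159.110·-1206.250440 − -702.855752·-32.514) / 15326.482344 = 11.031485
|P − Q| = √((3.064467 − -4.421)² + (11.031485 − 49.026)²) = 38.724868

38.725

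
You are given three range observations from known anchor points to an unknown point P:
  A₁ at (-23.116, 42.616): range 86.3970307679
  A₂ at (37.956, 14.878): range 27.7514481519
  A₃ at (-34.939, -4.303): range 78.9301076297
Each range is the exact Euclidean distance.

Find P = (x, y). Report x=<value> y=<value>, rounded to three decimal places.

x=43.585 y=-12.297

eq1: (x + 23.116)² + (y − 42.616)² = 86.3970307679²
eq2: (x − 37.956)² + (y − 14.878)² = 27.7514481519²
eq3: (x + 34.939)² + (y + 4.303)² = 78.9301076297²
eq1−eq2, eq1−eq3 (x²,y² cancel):
  122.144·x − 55.476·y = 6005.843959
  -23.646·x − 93.838·y = 123.261653
det = 122.144·-93.838 − -55.476·-23.646 = -12773.534168
x = (6005.843959·-93.838 − -55.476·123.261653) / -12773.534168 = 43.585300
y = (122.144·123.261653 − 6005.843959·-23.646) / -12773.534168 = -12.296507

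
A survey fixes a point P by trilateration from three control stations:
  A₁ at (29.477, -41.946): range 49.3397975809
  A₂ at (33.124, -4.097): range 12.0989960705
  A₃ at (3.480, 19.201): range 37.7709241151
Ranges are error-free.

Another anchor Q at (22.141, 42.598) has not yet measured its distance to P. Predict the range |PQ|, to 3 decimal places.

39.894

eq1: (x − 29.477)² + (y + 41.946)² = 49.3397975809²
eq2: (x − 33.124)² + (y + 4.097)² = 12.0989960705²
eq3: (x − 3.480)² + (y − 19.201)² = 37.7709241151²
eq1−eq2, eq1−eq3 (x²,y² cancel):
  7.294·x + 75.698·y = 773.654259
  -51.994·x + 122.294·y = -1239.798727
det = 7.294·122.294 − 75.698·-51.994 = 4827.854248
x = (773.654259·122.294 − 75.698·-1239.798727) / 4827.854248 = 39.036712
y = (7.294·-1239.798727 − 773.654259·-51.994) / 4827.854248 = 6.458830
|P − Q| = √((39.036712 − 22.141)² + (6.458830 − 42.598)²) = 39.893668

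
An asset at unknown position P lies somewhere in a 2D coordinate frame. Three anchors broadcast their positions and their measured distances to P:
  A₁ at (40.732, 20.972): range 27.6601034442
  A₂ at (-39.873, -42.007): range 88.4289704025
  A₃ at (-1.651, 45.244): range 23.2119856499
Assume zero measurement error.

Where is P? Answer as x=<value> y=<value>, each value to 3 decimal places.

x=14.009 y=28.110

eq1: (x − 40.732)² + (y − 20.972)² = 27.6601034442²
eq2: (x + 39.873)² + (y + 42.007)² = 88.4289704025²
eq3: (x + 1.651)² + (y − 45.244)² = 23.2119856499²
eq3−eq1, eq3−eq2 (x²,y² cancel):
  84.766·x − 48.544·y = -177.109774
  -76.444·x − 174.502·y = -5976.187688
det = 84.766·-174.502 − -48.544·-76.444 = -18502.734068
x = (-177.109774·-174.502 − -48.544·-5976.187688) / -18502.734068 = 14.008851
y = (84.766·-5976.187688 − -177.109774·-76.444) / -18502.734068 = 28.110251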